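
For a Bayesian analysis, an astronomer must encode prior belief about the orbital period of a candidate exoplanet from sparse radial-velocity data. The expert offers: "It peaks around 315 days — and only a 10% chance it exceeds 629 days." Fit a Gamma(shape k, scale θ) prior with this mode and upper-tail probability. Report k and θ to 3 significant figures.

k ≈ 5.01, θ ≈ 78.6

Gamma(k,θ) with k>1 has mode (k−1)θ, so θ = 315/(k−1).
Need P(X < 629) = 0.9 with θ tied to k this way. Start at k = 2, θ = 315: P(X<629) ≈ 0.593.
Too low — raise k to concentrate. Iterating converges to k ≈ 5.01.
Then θ = 315/(5.01−1) ≈ 78.6.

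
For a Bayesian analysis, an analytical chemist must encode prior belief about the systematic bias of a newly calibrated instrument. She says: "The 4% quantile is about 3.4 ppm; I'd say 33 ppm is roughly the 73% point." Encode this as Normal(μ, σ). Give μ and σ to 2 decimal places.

μ = 25.33, σ = 12.52

The p-quantile of Normal(μ,σ) is μ + z_p·σ, with z_{0.04} = -1.751 and z_{0.73} = 0.6128.
Eliminate σ: μ = (z₂·x₁ − z₁·x₂)/(z₂ − z₁) = (0.6128·3.4 − (-1.751)·33)/2.363 = 25.33.
Then σ = (x₂ − x₁)/(z₂ − z₁) = (33 − 3.4)/2.363 = 12.52.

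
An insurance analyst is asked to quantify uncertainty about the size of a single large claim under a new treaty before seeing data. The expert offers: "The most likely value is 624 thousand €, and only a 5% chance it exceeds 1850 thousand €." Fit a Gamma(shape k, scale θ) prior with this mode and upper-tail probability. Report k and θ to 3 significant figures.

k ≈ 3.25, θ ≈ 278

Gamma(k,θ) with k>1 has mode (k−1)θ, so θ = 624/(k−1).
Need P(X < 1850) = 0.95 with θ tied to k this way. Start at k = 2, θ = 624: P(X<1850) ≈ 0.796.
Too low — raise k to concentrate. Iterating converges to k ≈ 3.25.
Then θ = 624/(3.25−1) ≈ 278.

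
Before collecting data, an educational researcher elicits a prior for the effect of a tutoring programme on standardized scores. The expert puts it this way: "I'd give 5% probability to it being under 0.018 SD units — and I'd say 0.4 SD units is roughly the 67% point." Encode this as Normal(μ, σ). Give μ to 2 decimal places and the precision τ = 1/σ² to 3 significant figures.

For Normal(μ,σ), the p-quantile is μ + z_p·σ. Here z_{0.05} = -1.645, z_{0.67} = 0.4399.
So 0.018 = μ − 1.645σ and 0.4 = μ + 0.4399σ.
Subtracting: σ = (0.4 − 0.018)/(0.4399 − (-1.645)) = 0.18.
Then μ = 0.018 − (-1.645)·0.18 = 0.32.
Precision τ = 1/σ² = 1/0.1832² = 29.8.

μ = 0.32, τ = 29.8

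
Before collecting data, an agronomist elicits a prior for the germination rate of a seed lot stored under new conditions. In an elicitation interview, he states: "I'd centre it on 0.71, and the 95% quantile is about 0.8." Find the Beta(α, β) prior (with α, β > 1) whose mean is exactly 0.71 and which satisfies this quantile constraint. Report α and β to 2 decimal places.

α ≈ 44.12, β ≈ 18.02

With mean 0.71 fixed, write α = 0.71s, β = 0.29s where s = α+β.
Need P(θ < 0.8) = 0.95 under Beta(0.71s, 0.29s). Normal approximation: (q−m)/√(m(1−m)/s) ≈ z_{0.95} = 1.64, so s ≈ 0.71·0.29·(1.64)²/(0.8−0.71)² = 68.8.
At s = 68.8: P(θ<0.8) ≈ 0.959. Adjusting to match 0.95 gives s ≈ 62.14.
So α = 0.71·62.14 ≈ 44.12, β = 0.29·62.14 ≈ 18.02.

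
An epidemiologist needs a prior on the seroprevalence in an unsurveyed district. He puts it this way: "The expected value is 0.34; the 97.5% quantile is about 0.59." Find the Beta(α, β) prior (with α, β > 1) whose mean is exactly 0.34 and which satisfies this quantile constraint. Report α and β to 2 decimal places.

With mean 0.34 fixed, write α = 0.34s, β = 0.66s where s = α+β.
Need P(θ < 0.59) = 0.975 under Beta(0.34s, 0.66s). Normal approximation: (q−m)/√(m(1−m)/s) ≈ z_{0.975} = 1.96, so s ≈ 0.34·0.66·(1.96)²/(0.59−0.34)² = 13.8.
At s = 13.8: P(θ<0.59) ≈ 0.971. Adjusting to match 0.975 gives s ≈ 14.76.
So α = 0.34·14.76 ≈ 5.02, β = 0.66·14.76 ≈ 9.74.

α ≈ 5.02, β ≈ 9.74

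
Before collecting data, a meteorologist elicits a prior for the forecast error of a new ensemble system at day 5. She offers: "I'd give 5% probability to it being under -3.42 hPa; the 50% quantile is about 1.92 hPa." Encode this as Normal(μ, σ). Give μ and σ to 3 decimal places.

For Normal(μ,σ), the p-quantile is μ + z_p·σ. Here z_{0.05} = -1.645, z_{0.5} = 0.
So -3.42 = μ − 1.645σ and 1.92 = μ + 0σ.
Subtracting: σ = (1.92 − -3.42)/(0 − (-1.645)) = 3.246.
Then μ = -3.42 − (-1.645)·3.246 = 1.920.

μ = 1.920, σ = 3.246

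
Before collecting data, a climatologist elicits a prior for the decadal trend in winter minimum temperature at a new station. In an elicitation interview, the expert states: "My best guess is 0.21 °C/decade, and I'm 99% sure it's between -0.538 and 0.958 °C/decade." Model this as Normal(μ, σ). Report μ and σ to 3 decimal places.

A symmetric 99% interval runs μ ± z·σ with z = 2.576.
Half-width = 0.748, so σ = 0.748/2.576 = 0.290.
μ is the stated best guess, 0.210.

μ = 0.210, σ = 0.290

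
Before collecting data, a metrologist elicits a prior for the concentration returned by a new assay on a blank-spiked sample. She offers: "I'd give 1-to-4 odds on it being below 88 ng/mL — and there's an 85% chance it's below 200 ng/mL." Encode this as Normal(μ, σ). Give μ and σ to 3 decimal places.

The p-quantile of Normal(μ,σ) is μ + z_p·σ, with z_{0.2} = -0.8416 and z_{0.85} = 1.036.
Eliminate σ: μ = (z₂·x₁ − z₁·x₂)/(z₂ − z₁) = (1.036·88 − (-0.8416)·200)/1.878 = 138.191.
Then σ = (x₂ − x₁)/(z₂ − z₁) = (200 − 88)/1.878 = 59.636.

μ = 138.191, σ = 59.636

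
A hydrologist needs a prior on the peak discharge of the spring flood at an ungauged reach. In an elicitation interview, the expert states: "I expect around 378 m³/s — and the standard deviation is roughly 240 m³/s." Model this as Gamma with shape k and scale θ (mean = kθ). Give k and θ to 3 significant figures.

k ≈ 2.48, θ ≈ 152

For Gamma(k, scale θ): mean = kθ, variance = kθ², so CV = 1/√k.
CV = SD/mean = 240/378 = 0.6349, hence k = 1/CV² = 2.48.
Then θ = mean/k = 378/2.48 = 152.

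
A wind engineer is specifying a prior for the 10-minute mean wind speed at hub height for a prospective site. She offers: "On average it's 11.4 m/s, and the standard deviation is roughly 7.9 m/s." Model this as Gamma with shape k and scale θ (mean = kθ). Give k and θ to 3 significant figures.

k ≈ 2.08, θ ≈ 5.47

For Gamma(k, scale θ): mean = kθ, variance = kθ², so CV = 1/√k.
CV = SD/mean = 7.9/11.4 = 0.693, hence k = 1/CV² = 2.08.
Then θ = mean/k = 11.4/2.08 = 5.47.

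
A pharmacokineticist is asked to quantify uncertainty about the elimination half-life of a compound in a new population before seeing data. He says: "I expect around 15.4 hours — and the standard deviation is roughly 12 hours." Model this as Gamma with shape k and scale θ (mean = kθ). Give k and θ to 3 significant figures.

k ≈ 1.65, θ ≈ 9.35

For Gamma(k, scale θ): mean = kθ, variance = kθ², so CV = 1/√k.
CV = SD/mean = 12/15.4 = 0.7792, hence k = 1/CV² = 1.65.
Then θ = mean/k = 15.4/1.65 = 9.35.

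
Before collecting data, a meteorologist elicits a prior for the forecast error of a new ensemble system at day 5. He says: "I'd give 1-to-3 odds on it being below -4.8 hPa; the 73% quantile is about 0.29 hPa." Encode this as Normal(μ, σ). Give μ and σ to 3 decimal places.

μ = -2.133, σ = 3.954

The p-quantile of Normal(μ,σ) is μ + z_p·σ, with z_{0.25} = -0.6745 and z_{0.73} = 0.6128.
Eliminate σ: μ = (z₂·x₁ − z₁·x₂)/(z₂ − z₁) = (0.6128·-4.8 − (-0.6745)·0.29)/1.287 = -2.133.
Then σ = (x₂ − x₁)/(z₂ − z₁) = (0.29 − -4.8)/1.287 = 3.954.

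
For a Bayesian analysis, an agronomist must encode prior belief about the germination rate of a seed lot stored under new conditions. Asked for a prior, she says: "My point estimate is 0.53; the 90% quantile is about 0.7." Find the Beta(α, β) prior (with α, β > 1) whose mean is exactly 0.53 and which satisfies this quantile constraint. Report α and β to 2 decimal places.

With mean 0.53 fixed, write α = 0.53s, β = 0.47s where s = α+β.
Need P(θ < 0.7) = 0.9 under Beta(0.53s, 0.47s). Normal approximation: (q−m)/√(m(1−m)/s) ≈ z_{0.9} = 1.28, so s ≈ 0.53·0.47·(1.28)²/(0.7−0.53)² = 14.2.
At s = 14.2: P(θ<0.7) ≈ 0.904. Adjusting to match 0.9 gives s ≈ 13.63.
So α = 0.53·13.63 ≈ 7.22, β = 0.47·13.63 ≈ 6.40.

α ≈ 7.22, β ≈ 6.40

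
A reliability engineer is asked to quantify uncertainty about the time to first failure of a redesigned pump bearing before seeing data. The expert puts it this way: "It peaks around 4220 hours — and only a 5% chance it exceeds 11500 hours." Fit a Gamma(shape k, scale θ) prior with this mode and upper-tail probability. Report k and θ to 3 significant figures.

k ≈ 3.67, θ ≈ 1580

Gamma(k,θ) with k>1 has mode (k−1)θ, so θ = 4220/(k−1).
Need P(X < 11500) = 0.95 with θ tied to k this way. Start at k = 2, θ = 4220: P(X<11500) ≈ 0.756.
Too low — raise k to concentrate. Iterating converges to k ≈ 3.67.
Then θ = 4220/(3.67−1) ≈ 1580.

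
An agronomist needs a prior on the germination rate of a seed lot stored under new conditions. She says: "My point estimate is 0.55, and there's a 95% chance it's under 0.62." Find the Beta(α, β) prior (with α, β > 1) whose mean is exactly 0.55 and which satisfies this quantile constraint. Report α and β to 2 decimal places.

α ≈ 73.78, β ≈ 60.36

With mean 0.55 fixed, write α = 0.55s, β = 0.45s where s = α+β.
Need P(θ < 0.62) = 0.95 under Beta(0.55s, 0.45s). Normal approximation: (q−m)/√(m(1−m)/s) ≈ z_{0.95} = 1.64, so s ≈ 0.55·0.45·(1.64)²/(0.62−0.55)² = 136.7.
At s = 136.7: P(θ<0.62) ≈ 0.952. Adjusting to match 0.95 gives s ≈ 134.14.
So α = 0.55·134.14 ≈ 73.78, β = 0.45·134.14 ≈ 60.36.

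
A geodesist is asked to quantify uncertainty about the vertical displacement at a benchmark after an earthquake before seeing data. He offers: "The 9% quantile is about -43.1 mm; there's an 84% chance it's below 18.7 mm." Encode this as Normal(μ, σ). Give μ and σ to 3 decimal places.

For Normal(μ,σ), the p-quantile is μ + z_p·σ. Here z_{0.09} = -1.341, z_{0.84} = 0.9945.
So -43.1 = μ − 1.341σ and 18.7 = μ + 0.9945σ.
Subtracting: σ = (18.7 − -43.1)/(0.9945 − (-1.341)) = 26.464.
Then μ = -43.1 − (-1.341)·26.464 = -7.618.

μ = -7.618, σ = 26.464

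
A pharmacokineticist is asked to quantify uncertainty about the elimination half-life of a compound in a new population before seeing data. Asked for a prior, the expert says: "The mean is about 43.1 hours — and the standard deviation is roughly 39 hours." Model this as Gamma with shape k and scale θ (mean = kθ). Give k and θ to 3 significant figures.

For Gamma(k, scale θ): mean = kθ, variance = kθ², so CV = 1/√k.
CV = SD/mean = 39/43.1 = 0.9049, hence k = 1/CV² = 1.22.
Then θ = mean/k = 43.1/1.22 = 35.3.

k ≈ 1.22, θ ≈ 35.3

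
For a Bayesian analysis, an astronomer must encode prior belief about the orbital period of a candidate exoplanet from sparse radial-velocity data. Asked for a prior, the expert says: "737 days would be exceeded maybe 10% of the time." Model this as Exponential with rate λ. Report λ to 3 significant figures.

P(T > 737.0) = e^(−λ·737.0) = 0.1, so λ = −ln(0.1)/737.0 = 0.00312.

λ ≈ 0.00312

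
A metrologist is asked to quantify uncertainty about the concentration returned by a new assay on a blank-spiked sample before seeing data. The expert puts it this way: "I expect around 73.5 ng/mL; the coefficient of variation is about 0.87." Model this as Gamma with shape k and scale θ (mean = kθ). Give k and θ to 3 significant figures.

k ≈ 1.32, θ ≈ 55.6

For Gamma(k, scale θ): mean = kθ, variance = kθ², so CV = 1/√k.
CV = 0.87, hence k = 1/CV² = 1.32.
Then θ = mean/k = 73.5/1.32 = 55.6.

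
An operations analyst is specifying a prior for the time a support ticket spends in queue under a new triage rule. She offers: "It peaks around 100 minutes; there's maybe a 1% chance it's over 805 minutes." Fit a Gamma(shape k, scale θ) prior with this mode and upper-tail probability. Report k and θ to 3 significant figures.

Gamma(k,θ) with k>1 has mode (k−1)θ, so θ = 100/(k−1).
Need P(X < 805) = 0.99 with θ tied to k this way. Start at k = 2, θ = 100: P(X<805) ≈ 0.997.
Too high — lower k to spread out. Iterating converges to k ≈ 1.77.
Then θ = 100/(1.77−1) ≈ 130.

k ≈ 1.77, θ ≈ 130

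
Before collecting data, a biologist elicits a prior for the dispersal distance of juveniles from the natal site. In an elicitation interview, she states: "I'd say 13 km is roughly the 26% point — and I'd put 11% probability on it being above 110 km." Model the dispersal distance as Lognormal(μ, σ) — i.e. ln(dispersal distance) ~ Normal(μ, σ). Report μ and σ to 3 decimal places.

μ ≈ 3.300, σ ≈ 1.142

If T ~ Lognormal(μ,σ) then ln T ~ Normal(μ,σ), so the p-quantile of ln T is μ + z_p·σ.
ln(13) = 2.565 and ln(110) = 4.7; z_{0.26} = -0.6433, z_{0.89} = 1.227.
σ = (4.7 − 2.565)/(1.227 − (-0.6433)) = 1.142.
μ = 2.565 − (-0.6433)·1.142 = 3.300.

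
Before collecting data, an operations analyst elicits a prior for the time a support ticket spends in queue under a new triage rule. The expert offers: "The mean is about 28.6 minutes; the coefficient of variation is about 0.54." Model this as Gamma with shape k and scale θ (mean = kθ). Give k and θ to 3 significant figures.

For Gamma(k, scale θ): mean = kθ, variance = kθ², so CV = 1/√k.
CV = 0.54, hence k = 1/CV² = 3.43.
Then θ = mean/k = 28.6/3.43 = 8.34.

k ≈ 3.43, θ ≈ 8.34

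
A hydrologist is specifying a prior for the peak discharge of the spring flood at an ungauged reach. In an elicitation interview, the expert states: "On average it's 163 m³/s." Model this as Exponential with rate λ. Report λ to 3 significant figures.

λ ≈ 0.00613

Exponential mean = 1/λ, so λ = 1/163.0 = 0.00613.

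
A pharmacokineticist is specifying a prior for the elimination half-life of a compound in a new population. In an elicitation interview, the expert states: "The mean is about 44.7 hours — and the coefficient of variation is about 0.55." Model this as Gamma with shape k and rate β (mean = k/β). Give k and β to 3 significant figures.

For Gamma(k, rate β): mean = k/β, variance = k/β², so CV = 1/√k.
CV = 0.55, hence k = 1/CV² = 3.31.
Then β = k/mean = 3.31/44.7 = 0.074.

k ≈ 3.31, β ≈ 0.074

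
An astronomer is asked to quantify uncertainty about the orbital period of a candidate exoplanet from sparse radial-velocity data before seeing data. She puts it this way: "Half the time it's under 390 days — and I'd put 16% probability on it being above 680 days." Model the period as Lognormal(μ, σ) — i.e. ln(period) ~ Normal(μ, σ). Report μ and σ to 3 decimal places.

If T ~ Lognormal(μ,σ) then ln T ~ Normal(μ,σ), so the p-quantile of ln T is μ + z_p·σ.
ln(390) = 5.966 and ln(680) = 6.522; z_{0.5} = 0, z_{0.84} = 0.9945.
σ = (6.522 − 5.966)/(0.9945 − (0)) = 0.559.
μ = 5.966 − (0)·0.559 = 5.966.

μ ≈ 5.966, σ ≈ 0.559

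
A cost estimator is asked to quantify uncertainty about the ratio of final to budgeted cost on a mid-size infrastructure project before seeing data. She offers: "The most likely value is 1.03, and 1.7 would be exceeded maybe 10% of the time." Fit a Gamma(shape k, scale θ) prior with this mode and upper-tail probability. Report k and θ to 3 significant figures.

k ≈ 8.51, θ ≈ 0.137

Gamma(k,θ) with k>1 has mode (k−1)θ, so θ = 1.03/(k−1).
Need P(X < 1.7) = 0.9 with θ tied to k this way. Start at k = 2, θ = 1.03: P(X<1.7) ≈ 0.491.
Too low — raise k to concentrate. Iterating converges to k ≈ 8.51.
Then θ = 1.03/(8.51−1) ≈ 0.137.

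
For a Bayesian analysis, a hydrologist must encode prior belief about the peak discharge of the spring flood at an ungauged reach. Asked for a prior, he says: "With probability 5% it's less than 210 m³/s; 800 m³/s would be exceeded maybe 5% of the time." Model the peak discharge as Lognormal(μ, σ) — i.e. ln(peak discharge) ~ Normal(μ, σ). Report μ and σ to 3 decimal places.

If T ~ Lognormal(μ,σ) then ln T ~ Normal(μ,σ), so the p-quantile of ln T is μ + z_p·σ.
ln(210) = 5.347 and ln(800) = 6.685; z_{0.05} = -1.645, z_{0.95} = 1.645.
σ = (6.685 − 5.347)/(1.645 − (-1.645)) = 0.407.
μ = 5.347 − (-1.645)·0.407 = 6.016.

μ ≈ 6.016, σ ≈ 0.407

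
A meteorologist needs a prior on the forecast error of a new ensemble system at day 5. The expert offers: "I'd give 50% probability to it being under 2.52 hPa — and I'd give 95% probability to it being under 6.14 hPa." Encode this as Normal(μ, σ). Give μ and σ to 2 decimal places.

For Normal(μ,σ), the p-quantile is μ + z_p·σ. Here z_{0.5} = 0, z_{0.95} = 1.645.
So 2.52 = μ + 0σ and 6.14 = μ + 1.645σ.
Subtracting: σ = (6.14 − 2.52)/(1.645 − (0)) = 2.20.
Then μ = 2.52 − (0)·2.20 = 2.52.

μ = 2.52, σ = 2.20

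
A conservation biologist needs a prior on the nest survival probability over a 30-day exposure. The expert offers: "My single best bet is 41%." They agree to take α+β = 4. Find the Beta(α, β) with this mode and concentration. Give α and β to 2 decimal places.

For α,β > 1 the Beta mode is (α−1)/(α+β−2). With α+β = 4, the mode is (α−1)/2.
Set (α−1)/2 = 0.41 → α = 1 + 0.41·2 = 1.82.
β = 4 − α = 2.18.

α = 1.82, β = 2.18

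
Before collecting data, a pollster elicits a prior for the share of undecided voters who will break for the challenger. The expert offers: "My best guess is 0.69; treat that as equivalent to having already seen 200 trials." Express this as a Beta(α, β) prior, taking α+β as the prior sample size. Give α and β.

Under the effective-sample-size interpretation, Beta(α, β) has prior mean α/(α+β) and prior sample size α+β.
So α+β = 200 and α/(α+β) = 0.69, giving α = 0.69·200 = 138 and β = 200 − 138 = 62.

α = 138, β = 62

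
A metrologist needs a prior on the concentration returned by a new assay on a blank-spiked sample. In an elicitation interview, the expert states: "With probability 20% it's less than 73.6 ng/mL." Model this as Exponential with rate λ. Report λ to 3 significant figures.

λ ≈ 0.00303

P(T < 73.6) = 1 − e^(−λ·73.6) = 0.2, so λ = −ln(1−0.2)/73.6 = −ln(0.8)/73.6 = 0.00303.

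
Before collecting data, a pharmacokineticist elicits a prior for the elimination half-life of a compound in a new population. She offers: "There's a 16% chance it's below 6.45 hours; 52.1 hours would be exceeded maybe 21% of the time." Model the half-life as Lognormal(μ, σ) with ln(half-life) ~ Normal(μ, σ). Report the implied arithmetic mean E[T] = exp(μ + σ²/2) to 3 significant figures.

If T ~ Lognormal(μ,σ) then ln T ~ Normal(μ,σ), so the p-quantile of ln T is μ + z_p·σ.
ln(6.45) = 1.864 and ln(52.1) = 3.953; z_{0.16} = -0.9945, z_{0.79} = 0.8064.
σ = (3.953 − 1.864)/(0.8064 − (-0.9945)) = 1.160.
μ = 1.864 − (-0.9945)·1.160 = 3.018.
E[T] = exp(μ + σ²/2) = exp(3.018 + 0.6728) = 40.1 hours.

E[T] ≈ 40.1 hours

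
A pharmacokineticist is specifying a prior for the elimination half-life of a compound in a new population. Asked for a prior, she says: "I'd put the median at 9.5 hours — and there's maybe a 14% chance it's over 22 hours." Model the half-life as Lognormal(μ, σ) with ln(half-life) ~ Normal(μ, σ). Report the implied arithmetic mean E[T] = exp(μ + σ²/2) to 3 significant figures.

If T ~ Lognormal(μ,σ) then ln T ~ Normal(μ,σ), so the p-quantile of ln T is μ + z_p·σ.
ln(9.5) = 2.251 and ln(22) = 3.091; z_{0.5} = 0, z_{0.86} = 1.08.
σ = (3.091 − 2.251)/(1.08 − (0)) = 0.777.
μ = 2.251 − (0)·0.777 = 2.251.
E[T] = exp(μ + σ²/2) = exp(2.251 + 0.3021) = 12.9 hours.

E[T] ≈ 12.9 hours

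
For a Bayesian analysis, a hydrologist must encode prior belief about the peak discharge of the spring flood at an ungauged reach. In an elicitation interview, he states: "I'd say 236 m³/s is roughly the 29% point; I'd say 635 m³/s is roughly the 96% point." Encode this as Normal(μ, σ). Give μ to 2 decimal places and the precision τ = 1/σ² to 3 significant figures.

μ = 331.83, τ = 3.33e-05

The p-quantile of Normal(μ,σ) is μ + z_p·σ, with z_{0.29} = -0.5534 and z_{0.96} = 1.751.
Eliminate σ: μ = (z₂·x₁ − z₁·x₂)/(z₂ − z₁) = (1.751·236 − (-0.5534)·635)/2.304 = 331.83.
Then σ = (x₂ − x₁)/(z₂ − z₁) = (635 − 236)/2.304 = 173.17.
Precision τ = 1/σ² = 1/173.2² = 3.33e-05.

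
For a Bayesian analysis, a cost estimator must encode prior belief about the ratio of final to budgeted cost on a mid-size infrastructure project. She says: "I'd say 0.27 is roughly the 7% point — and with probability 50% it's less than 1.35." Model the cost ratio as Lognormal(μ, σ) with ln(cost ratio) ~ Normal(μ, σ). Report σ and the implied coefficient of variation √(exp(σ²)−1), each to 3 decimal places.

If T ~ Lognormal(μ,σ) then ln T ~ Normal(μ,σ), so the p-quantile of ln T is μ + z_p·σ.
ln(0.27) = -1.309 and ln(1.35) = 0.3001; z_{0.07} = -1.476, z_{0.5} = 0.
σ = (0.3001 − -1.309)/(0 − (-1.476)) = 1.091.
μ = -1.309 − (-1.476)·1.091 = 0.300.
CV = √(exp(σ²)−1) = √(exp(1.1893)−1) = 1.512.

σ ≈ 1.091, CV ≈ 1.512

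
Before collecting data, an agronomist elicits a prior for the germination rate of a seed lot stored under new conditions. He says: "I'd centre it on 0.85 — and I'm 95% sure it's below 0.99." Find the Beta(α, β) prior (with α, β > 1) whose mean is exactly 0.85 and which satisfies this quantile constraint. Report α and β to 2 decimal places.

With mean 0.85 fixed, write α = 0.85s, β = 0.15s where s = α+β.
Need P(θ < 0.99) = 0.95 under Beta(0.85s, 0.15s). Normal approximation: (q−m)/√(m(1−m)/s) ≈ z_{0.95} = 1.64, so s ≈ 0.85·0.15·(1.64)²/(0.99−0.85)² = 17.6.
At s = 17.6: P(θ<0.99) ≈ 0.998. Adjusting to match 0.95 gives s ≈ 6.97.
So α = 0.85·6.97 ≈ 5.92, β = 0.15·6.97 ≈ 1.05.

α ≈ 5.92, β ≈ 1.05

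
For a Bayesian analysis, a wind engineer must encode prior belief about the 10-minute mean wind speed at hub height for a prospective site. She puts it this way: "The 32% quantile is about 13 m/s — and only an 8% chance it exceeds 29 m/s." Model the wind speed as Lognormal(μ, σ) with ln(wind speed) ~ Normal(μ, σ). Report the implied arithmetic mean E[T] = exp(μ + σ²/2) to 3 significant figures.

If T ~ Lognormal(μ,σ) then ln T ~ Normal(μ,σ), so the p-quantile of ln T is μ + z_p·σ.
ln(13) = 2.565 and ln(29) = 3.367; z_{0.32} = -0.4677, z_{0.92} = 1.405.
σ = (3.367 − 2.565)/(1.405 − (-0.4677)) = 0.428.
μ = 2.565 − (-0.4677)·0.428 = 2.765.
E[T] = exp(μ + σ²/2) = exp(2.765 + 0.0918) = 17.4 m/s.

E[T] ≈ 17.4 m/s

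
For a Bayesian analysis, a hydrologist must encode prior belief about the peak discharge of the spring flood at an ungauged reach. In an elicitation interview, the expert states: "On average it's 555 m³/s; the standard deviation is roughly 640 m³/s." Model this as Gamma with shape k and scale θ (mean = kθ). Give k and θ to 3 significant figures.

For Gamma(k, scale θ): mean = kθ, variance = kθ², so CV = 1/√k.
CV = SD/mean = 640/555 = 1.153, hence k = 1/CV² = 0.752.
Then θ = mean/k = 555/0.752 = 738.

k ≈ 0.752, θ ≈ 738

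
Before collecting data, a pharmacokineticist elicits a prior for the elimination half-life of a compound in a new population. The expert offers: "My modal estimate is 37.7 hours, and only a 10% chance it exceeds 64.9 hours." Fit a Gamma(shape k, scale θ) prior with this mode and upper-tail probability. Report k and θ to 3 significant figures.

k ≈ 7.43, θ ≈ 5.87

Gamma(k,θ) with k>1 has mode (k−1)θ, so θ = 37.7/(k−1).
Need P(X < 64.9) = 0.9 with θ tied to k this way. Start at k = 2, θ = 37.7: P(X<64.9) ≈ 0.513.
Too low — raise k to concentrate. Iterating converges to k ≈ 7.43.
Then θ = 37.7/(7.43−1) ≈ 5.87.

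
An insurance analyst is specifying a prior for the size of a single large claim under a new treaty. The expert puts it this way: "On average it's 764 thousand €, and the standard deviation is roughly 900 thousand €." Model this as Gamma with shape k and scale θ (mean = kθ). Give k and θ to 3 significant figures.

k ≈ 0.721, θ ≈ 1060

For Gamma(k, scale θ): mean = kθ, variance = kθ², so CV = 1/√k.
CV = SD/mean = 900/764 = 1.178, hence k = 1/CV² = 0.721.
Then θ = mean/k = 764/0.721 = 1060.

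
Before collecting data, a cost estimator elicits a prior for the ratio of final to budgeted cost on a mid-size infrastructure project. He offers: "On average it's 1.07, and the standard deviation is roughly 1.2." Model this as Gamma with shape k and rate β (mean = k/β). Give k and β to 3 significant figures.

k ≈ 0.795, β ≈ 0.743

For Gamma(k, rate β): mean = k/β, variance = k/β², so CV = 1/√k.
CV = SD/mean = 1.2/1.07 = 1.121, hence k = 1/CV² = 0.795.
Then β = k/mean = 0.795/1.07 = 0.743.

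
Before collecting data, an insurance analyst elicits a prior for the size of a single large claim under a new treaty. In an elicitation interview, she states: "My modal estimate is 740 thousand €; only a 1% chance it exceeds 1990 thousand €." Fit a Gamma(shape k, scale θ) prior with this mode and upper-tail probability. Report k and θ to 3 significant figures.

Gamma(k,θ) with k>1 has mode (k−1)θ, so θ = 740/(k−1).
Need P(X < 1990) = 0.99 with θ tied to k this way. Start at k = 2, θ = 740: P(X<1990) ≈ 0.749.
Too low — raise k to concentrate. Iterating converges to k ≈ 5.72.
Then θ = 740/(5.72−1) ≈ 157.

k ≈ 5.72, θ ≈ 157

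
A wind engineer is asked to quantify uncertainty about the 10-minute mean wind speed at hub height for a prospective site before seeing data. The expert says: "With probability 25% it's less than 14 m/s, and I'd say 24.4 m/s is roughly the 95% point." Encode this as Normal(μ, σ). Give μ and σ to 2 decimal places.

The p-quantile of Normal(μ,σ) is μ + z_p·σ, with z_{0.25} = -0.6745 and z_{0.95} = 1.645.
Eliminate σ: μ = (z₂·x₁ − z₁·x₂)/(z₂ − z₁) = (1.645·14 − (-0.6745)·24.4)/2.319 = 17.02.
Then σ = (x₂ − x₁)/(z₂ − z₁) = (24.4 − 14)/2.319 = 4.48.

μ = 17.02, σ = 4.48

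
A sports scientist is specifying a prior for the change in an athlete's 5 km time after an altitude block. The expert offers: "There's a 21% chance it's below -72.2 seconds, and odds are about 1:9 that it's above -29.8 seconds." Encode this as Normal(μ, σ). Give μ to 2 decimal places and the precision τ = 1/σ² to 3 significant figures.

For Normal(μ,σ), the p-quantile is μ + z_p·σ. Here z_{0.21} = -0.8064, z_{0.9} = 1.282.
So -72.2 = μ − 0.8064σ and -29.8 = μ + 1.282σ.
Subtracting: σ = (-29.8 − -72.2)/(1.282 − (-0.8064)) = 20.31.
Then μ = -72.2 − (-0.8064)·20.31 = -55.82.
Precision τ = 1/σ² = 1/20.31² = 0.00243.

μ = -55.82, τ = 0.00243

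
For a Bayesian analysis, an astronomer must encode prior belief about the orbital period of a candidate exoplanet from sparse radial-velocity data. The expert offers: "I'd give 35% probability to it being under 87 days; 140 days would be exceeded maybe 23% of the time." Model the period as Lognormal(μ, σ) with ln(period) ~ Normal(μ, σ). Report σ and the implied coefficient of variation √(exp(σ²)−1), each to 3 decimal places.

If T ~ Lognormal(μ,σ) then ln T ~ Normal(μ,σ), so the p-quantile of ln T is μ + z_p·σ.
ln(87) = 4.466 and ln(140) = 4.942; z_{0.35} = -0.3853, z_{0.77} = 0.7388.
σ = (4.942 − 4.466)/(0.7388 − (-0.3853)) = 0.423.
μ = 4.466 − (-0.3853)·0.423 = 4.629.
CV = √(exp(σ²)−1) = √(exp(0.1791)−1) = 0.443.

σ ≈ 0.423, CV ≈ 0.443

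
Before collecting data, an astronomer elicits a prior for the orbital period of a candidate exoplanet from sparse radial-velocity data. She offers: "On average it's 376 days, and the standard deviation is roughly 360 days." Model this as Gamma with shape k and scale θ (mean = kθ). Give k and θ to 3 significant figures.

k ≈ 1.09, θ ≈ 345

For Gamma(k, scale θ): mean = kθ, variance = kθ², so CV = 1/√k.
CV = SD/mean = 360/376 = 0.9574, hence k = 1/CV² = 1.09.
Then θ = mean/k = 376/1.09 = 345.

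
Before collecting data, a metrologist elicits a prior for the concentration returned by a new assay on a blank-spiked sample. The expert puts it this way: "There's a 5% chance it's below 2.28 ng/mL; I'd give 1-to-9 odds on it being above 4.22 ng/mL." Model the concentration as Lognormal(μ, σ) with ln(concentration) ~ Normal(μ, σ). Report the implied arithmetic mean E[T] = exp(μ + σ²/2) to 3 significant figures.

E[T] ≈ 3.29 ng/mL

If T ~ Lognormal(μ,σ) then ln T ~ Normal(μ,σ), so the p-quantile of ln T is μ + z_p·σ.
ln(2.28) = 0.8242 and ln(4.22) = 1.44; z_{0.05} = -1.645, z_{0.9} = 1.282.
σ = (1.44 − 0.8242)/(1.282 − (-1.645)) = 0.210.
μ = 0.8242 − (-1.645)·0.210 = 1.170.
E[T] = exp(μ + σ²/2) = exp(1.170 + 0.0221) = 3.29 ng/mL.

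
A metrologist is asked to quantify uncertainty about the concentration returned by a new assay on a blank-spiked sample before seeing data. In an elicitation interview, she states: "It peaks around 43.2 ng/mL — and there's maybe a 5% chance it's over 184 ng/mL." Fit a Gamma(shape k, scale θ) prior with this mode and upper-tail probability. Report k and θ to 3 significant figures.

k ≈ 2.18, θ ≈ 36.5

Gamma(k,θ) with k>1 has mode (k−1)θ, so θ = 43.2/(k−1).
Need P(X < 184) = 0.95 with θ tied to k this way. Start at k = 2, θ = 43.2: P(X<184) ≈ 0.926.
Too low — raise k to concentrate. Iterating converges to k ≈ 2.18.
Then θ = 43.2/(2.18−1) ≈ 36.5.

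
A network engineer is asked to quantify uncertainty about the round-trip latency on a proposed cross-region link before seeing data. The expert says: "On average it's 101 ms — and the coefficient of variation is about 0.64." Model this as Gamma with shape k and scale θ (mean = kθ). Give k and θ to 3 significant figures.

For Gamma(k, scale θ): mean = kθ, variance = kθ², so CV = 1/√k.
CV = 0.64, hence k = 1/CV² = 2.44.
Then θ = mean/k = 101/2.44 = 41.4.

k ≈ 2.44, θ ≈ 41.4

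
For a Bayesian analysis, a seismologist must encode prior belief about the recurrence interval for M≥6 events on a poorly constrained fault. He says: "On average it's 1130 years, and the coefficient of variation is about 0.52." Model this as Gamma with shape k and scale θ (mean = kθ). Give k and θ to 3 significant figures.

k ≈ 3.7, θ ≈ 306

For Gamma(k, scale θ): mean = kθ, variance = kθ², so CV = 1/√k.
CV = 0.52, hence k = 1/CV² = 3.7.
Then θ = mean/k = 1130/3.7 = 306.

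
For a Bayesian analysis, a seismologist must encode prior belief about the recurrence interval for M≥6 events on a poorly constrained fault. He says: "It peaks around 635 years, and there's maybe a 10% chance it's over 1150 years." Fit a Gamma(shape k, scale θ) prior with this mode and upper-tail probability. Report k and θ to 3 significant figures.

Gamma(k,θ) with k>1 has mode (k−1)θ, so θ = 635/(k−1).
Need P(X < 1150) = 0.9 with θ tied to k this way. Start at k = 2, θ = 635: P(X<1150) ≈ 0.540.
Too low — raise k to concentrate. Iterating converges to k ≈ 6.4.
Then θ = 635/(6.4−1) ≈ 118.

k ≈ 6.4, θ ≈ 118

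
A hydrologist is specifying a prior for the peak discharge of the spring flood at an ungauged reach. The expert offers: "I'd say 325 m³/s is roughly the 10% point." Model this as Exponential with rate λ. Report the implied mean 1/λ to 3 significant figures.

mean ≈ 3080 m³/s

P(T < 325.0) = 1 − e^(−λ·325.0) = 0.1, so λ = −ln(1−0.1)/325.0 = −ln(0.9)/325.0 = 0.000324.
Mean = 1/λ = 3080 m³/s.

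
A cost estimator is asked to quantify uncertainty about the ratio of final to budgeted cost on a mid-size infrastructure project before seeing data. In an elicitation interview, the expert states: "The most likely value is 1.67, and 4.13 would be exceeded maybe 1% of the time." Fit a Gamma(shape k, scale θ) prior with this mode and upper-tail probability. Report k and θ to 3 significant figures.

Gamma(k,θ) with k>1 has mode (k−1)θ, so θ = 1.67/(k−1).
Need P(X < 4.13) = 0.99 with θ tied to k this way. Start at k = 2, θ = 1.67: P(X<4.13) ≈ 0.707.
Too low — raise k to concentrate. Iterating converges to k ≈ 6.74.
Then θ = 1.67/(6.74−1) ≈ 0.291.

k ≈ 6.74, θ ≈ 0.291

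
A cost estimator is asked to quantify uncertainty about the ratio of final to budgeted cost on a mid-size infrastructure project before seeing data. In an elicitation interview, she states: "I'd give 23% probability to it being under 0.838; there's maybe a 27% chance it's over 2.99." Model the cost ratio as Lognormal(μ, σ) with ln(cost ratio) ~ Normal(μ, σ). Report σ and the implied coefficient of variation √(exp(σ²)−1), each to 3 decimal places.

If T ~ Lognormal(μ,σ) then ln T ~ Normal(μ,σ), so the p-quantile of ln T is μ + z_p·σ.
ln(0.838) = -0.1767 and ln(2.99) = 1.095; z_{0.23} = -0.7388, z_{0.73} = 0.6128.
σ = (1.095 − -0.1767)/(0.6128 − (-0.7388)) = 0.941.
μ = -0.1767 − (-0.7388)·0.941 = 0.519.
CV = √(exp(σ²)−1) = √(exp(0.8856)−1) = 1.194.

σ ≈ 0.941, CV ≈ 1.194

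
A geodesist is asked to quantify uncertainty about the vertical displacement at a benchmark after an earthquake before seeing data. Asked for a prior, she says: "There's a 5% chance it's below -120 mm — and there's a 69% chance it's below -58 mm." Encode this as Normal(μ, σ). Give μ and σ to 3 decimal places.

The p-quantile of Normal(μ,σ) is μ + z_p·σ, with z_{0.05} = -1.645 and z_{0.69} = 0.4959.
Eliminate σ: μ = (z₂·x₁ − z₁·x₂)/(z₂ − z₁) = (0.4959·-120 − (-1.645)·-58)/2.141 = -72.361.
Then σ = (x₂ − x₁)/(z₂ − z₁) = (-58 − -120)/2.141 = 28.962.

μ = -72.361, σ = 28.962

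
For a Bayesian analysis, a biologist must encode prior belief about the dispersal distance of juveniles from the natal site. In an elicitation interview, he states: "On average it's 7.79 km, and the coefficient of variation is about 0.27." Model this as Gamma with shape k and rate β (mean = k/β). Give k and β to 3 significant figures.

For Gamma(k, rate β): mean = k/β, variance = k/β², so CV = 1/√k.
CV = 0.27, hence k = 1/CV² = 13.7.
Then β = k/mean = 13.7/7.79 = 1.76.

k ≈ 13.7, β ≈ 1.76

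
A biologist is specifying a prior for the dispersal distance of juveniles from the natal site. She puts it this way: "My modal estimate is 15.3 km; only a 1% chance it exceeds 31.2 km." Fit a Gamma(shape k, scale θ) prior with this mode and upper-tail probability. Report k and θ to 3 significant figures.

k ≈ 10.6, θ ≈ 1.59

Gamma(k,θ) with k>1 has mode (k−1)θ, so θ = 15.3/(k−1).
Need P(X < 31.2) = 0.99 with θ tied to k this way. Start at k = 2, θ = 15.3: P(X<31.2) ≈ 0.605.
Too low — raise k to concentrate. Iterating converges to k ≈ 10.6.
Then θ = 15.3/(10.6−1) ≈ 1.59.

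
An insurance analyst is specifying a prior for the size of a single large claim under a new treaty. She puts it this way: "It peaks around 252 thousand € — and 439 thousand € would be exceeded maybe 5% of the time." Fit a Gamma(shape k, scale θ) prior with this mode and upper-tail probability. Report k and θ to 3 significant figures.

Gamma(k,θ) with k>1 has mode (k−1)θ, so θ = 252/(k−1).
Need P(X < 439) = 0.95 with θ tied to k this way. Start at k = 2, θ = 252: P(X<439) ≈ 0.520.
Too low — raise k to concentrate. Iterating converges to k ≈ 10.1.
Then θ = 252/(10.1−1) ≈ 27.8.

k ≈ 10.1, θ ≈ 27.8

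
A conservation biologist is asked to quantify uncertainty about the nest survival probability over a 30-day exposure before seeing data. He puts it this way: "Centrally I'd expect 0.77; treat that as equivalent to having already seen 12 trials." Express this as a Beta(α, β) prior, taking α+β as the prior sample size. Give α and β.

α = 9.24, β = 2.76

Under the effective-sample-size interpretation, Beta(α, β) has prior mean α/(α+β) and prior sample size α+β.
So α+β = 12 and α/(α+β) = 0.77, giving α = 0.77·12 = 9.24 and β = 12 − 9.24 = 2.76.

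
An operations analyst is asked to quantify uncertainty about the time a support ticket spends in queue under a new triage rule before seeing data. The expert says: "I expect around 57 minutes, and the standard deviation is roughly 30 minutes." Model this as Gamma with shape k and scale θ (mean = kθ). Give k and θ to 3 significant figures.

k ≈ 3.61, θ ≈ 15.8

For Gamma(k, scale θ): mean = kθ, variance = kθ², so CV = 1/√k.
CV = SD/mean = 30/57 = 0.5263, hence k = 1/CV² = 3.61.
Then θ = mean/k = 57/3.61 = 15.8.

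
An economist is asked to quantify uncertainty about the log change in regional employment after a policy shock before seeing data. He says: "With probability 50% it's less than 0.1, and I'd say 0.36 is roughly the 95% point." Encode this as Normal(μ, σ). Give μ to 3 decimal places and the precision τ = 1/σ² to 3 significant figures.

The p-quantile of Normal(μ,σ) is μ + z_p·σ, with z_{0.5} = 0 and z_{0.95} = 1.645.
Eliminate σ: μ = (z₂·x₁ − z₁·x₂)/(z₂ − z₁) = (1.645·0.1 − (0)·0.36)/1.645 = 0.100.
Then σ = (x₂ − x₁)/(z₂ − z₁) = (0.36 − 0.1)/1.645 = 0.158.
Precision τ = 1/σ² = 1/0.1581² = 40.

μ = 0.100, τ = 40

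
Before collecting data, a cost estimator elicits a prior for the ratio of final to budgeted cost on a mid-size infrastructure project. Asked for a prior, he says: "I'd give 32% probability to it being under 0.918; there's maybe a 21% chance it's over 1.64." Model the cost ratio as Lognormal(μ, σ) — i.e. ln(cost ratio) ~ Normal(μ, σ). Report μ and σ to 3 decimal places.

μ ≈ 0.127, σ ≈ 0.455

If T ~ Lognormal(μ,σ) then ln T ~ Normal(μ,σ), so the p-quantile of ln T is μ + z_p·σ.
ln(0.918) = -0.08556 and ln(1.64) = 0.4947; z_{0.32} = -0.4677, z_{0.79} = 0.8064.
σ = (0.4947 − -0.08556)/(0.8064 − (-0.4677)) = 0.455.
μ = -0.08556 − (-0.4677)·0.455 = 0.127.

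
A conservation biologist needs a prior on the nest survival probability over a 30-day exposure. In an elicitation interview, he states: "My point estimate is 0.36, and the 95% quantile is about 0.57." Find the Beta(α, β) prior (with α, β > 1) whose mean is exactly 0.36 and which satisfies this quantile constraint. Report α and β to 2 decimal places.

α ≈ 5.32, β ≈ 9.45

With mean 0.36 fixed, write α = 0.36s, β = 0.64s where s = α+β.
Need P(θ < 0.57) = 0.95 under Beta(0.36s, 0.64s). Normal approximation: (q−m)/√(m(1−m)/s) ≈ z_{0.95} = 1.64, so s ≈ 0.36·0.64·(1.64)²/(0.57−0.36)² = 14.1.
At s = 14.1: P(θ<0.57) ≈ 0.946. Adjusting to match 0.95 gives s ≈ 14.77.
So α = 0.36·14.77 ≈ 5.32, β = 0.64·14.77 ≈ 9.45.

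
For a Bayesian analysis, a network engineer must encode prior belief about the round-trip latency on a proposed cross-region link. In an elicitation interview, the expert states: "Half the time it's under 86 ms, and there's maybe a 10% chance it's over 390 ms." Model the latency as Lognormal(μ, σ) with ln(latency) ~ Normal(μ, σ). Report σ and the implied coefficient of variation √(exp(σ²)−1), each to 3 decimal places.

σ ≈ 1.180, CV ≈ 1.738

If T ~ Lognormal(μ,σ) then ln T ~ Normal(μ,σ), so the p-quantile of ln T is μ + z_p·σ.
ln(86) = 4.454 and ln(390) = 5.966; z_{0.5} = 0, z_{0.9} = 1.282.
σ = (5.966 − 4.454)/(1.282 − (0)) = 1.180.
μ = 4.454 − (0)·1.180 = 4.454.
CV = √(exp(σ²)−1) = √(exp(1.3916)−1) = 1.738.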